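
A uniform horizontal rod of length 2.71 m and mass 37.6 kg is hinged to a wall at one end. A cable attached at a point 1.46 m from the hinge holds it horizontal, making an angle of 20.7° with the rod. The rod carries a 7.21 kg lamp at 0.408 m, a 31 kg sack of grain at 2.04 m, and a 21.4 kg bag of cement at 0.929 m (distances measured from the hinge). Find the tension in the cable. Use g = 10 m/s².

T ≈ 2650 N

Take moments about the hinge.
Beam weight: 37.6 × 10 = 376 N down at 1.355 m → arm 1.355 m, τ = 376 × 1.355 = 509.5 N·m clockwise.
Lamp: 7.21 × 10 = 72.1 N down at 0.408 m → arm 0.408 m, τ = 72.1 × 0.408 = 29.42 N·m clockwise.
Sack of grain: 31 × 10 = 310 N down at 2.04 m → arm 2.04 m, τ = 310 × 2.04 = 632.4 N·m clockwise.
Bag of cement: 21.4 × 10 = 214 N down at 0.929 m → arm 0.929 m, τ = 214 × 0.929 = 198.8 N·m clockwise.
Total clockwise load moment = 1370 N·m.
The cable tension T acts at 1.46 m; only its component perpendicular to the rod, T sinθ, produces torque. sin 20.7° = 0.3535.
Στ = 0 ⇒ T × 1.46 × 0.3535 = 1370 ⇒ T = 1370 / 0.5161 = 2650 N.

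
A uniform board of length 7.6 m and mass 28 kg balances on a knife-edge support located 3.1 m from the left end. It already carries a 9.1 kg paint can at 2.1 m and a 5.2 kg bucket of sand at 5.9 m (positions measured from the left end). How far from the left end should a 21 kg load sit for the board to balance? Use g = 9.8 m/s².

Sum moments about the knife-edge support (at 3.1 m from the left end) (the support reaction has zero arm there).
Beam weight: 28 × 9.8 = 274.4 N down at 3.8 m → arm 0.7 m, τ = 274.4 × 0.7 = 192.1 N·m clockwise.
Paint can: 9.1 × 9.8 = 89.18 N down at 2.1 m → arm 1 m, τ = 89.18 × 1 = 89.18 N·m counterclockwise.
Bucket of sand: 5.2 × 9.8 = 50.96 N down at 5.9 m → arm 2.8 m, τ = 50.96 × 2.8 = 142.7 N·m clockwise.
Net moment of existing loads = 245.6 N·m clockwise.
The load weighs 21 × 9.8 = 205.8 N and must supply an equal counterclockwise moment, so its lever arm about the knife-edge support is 245.6 / 205.8 = 1.19 m.
That puts it at 3.1 − 1.19 = 1.91 m from the left end.

x ≈ 1.91 m from the left end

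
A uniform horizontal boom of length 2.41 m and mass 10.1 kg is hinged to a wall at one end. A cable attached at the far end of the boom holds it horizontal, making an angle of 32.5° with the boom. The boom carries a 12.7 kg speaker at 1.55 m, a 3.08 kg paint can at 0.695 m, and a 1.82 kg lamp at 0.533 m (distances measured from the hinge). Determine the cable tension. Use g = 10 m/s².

Take moments about the hinge.
Beam weight: 10.1 × 10 = 101 N down at 1.205 m → arm 1.205 m, τ = 101 × 1.205 = 121.7 N·m clockwise.
Speaker: 12.7 × 10 = 127 N down at 1.55 m → arm 1.55 m, τ = 127 × 1.55 = 196.8 N·m clockwise.
Paint can: 3.08 × 10 = 30.8 N down at 0.695 m → arm 0.695 m, τ = 30.8 × 0.695 = 21.41 N·m clockwise.
Lamp: 1.82 × 10 = 18.2 N down at 0.533 m → arm 0.533 m, τ = 18.2 × 0.533 = 9.701 N·m clockwise.
Total clockwise load moment = 349.6 N·m.
The cable tension T acts at 2.41 m; only its component perpendicular to the boom, T sinθ, produces torque. sin 32.5° = 0.5373.
Setting net torque to zero: T × 2.41 × 0.5373 = 349.6 → T = 349.6 / 1.295 = 270 N.

T ≈ 270 N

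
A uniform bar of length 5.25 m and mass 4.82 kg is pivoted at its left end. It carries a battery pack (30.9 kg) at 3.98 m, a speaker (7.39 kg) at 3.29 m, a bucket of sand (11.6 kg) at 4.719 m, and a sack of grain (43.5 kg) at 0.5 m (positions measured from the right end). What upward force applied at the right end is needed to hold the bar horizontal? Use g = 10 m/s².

F ≈ 532 N

Take moments about the left end.
Beam weight: 4.82 × 10 = 48.2 N down at 2.625 m → arm 2.625 m, τ = 48.2 × 2.625 = 126.5 N·m clockwise.
Battery pack: 30.9 × 10 = 309 N down at 3.98 m → arm 1.27 m, τ = 309 × 1.27 = 392.4 N·m clockwise.
Speaker: 7.39 × 10 = 73.9 N down at 3.29 m → arm 1.96 m, τ = 73.9 × 1.96 = 144.8 N·m clockwise.
Bucket of sand: 11.6 × 10 = 116 N down at 4.719 m → arm 0.531 m, τ = 116 × 0.531 = 61.6 N·m clockwise.
Sack of grain: 43.5 × 10 = 435 N down at 0.5 m → arm 4.75 m, τ = 435 × 4.75 = 2066 N·m clockwise.
Net moment of the loads = 2791 N·m clockwise.
The upward force F acts at the right end, arm 5.25 m, giving F × 5.25 counterclockwise.
For rotational equilibrium, F × 5.25 = 2791, so F = 2791 / 5.25 = 532 N.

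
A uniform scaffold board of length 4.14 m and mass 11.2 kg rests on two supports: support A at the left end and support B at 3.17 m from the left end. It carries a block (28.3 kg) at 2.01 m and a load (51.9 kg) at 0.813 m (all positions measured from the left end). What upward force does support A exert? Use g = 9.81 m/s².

R_A ≈ 518 N

Take moments about support B.
Beam weight: 11.2 × 9.81 = 109.9 N down at 2.07 m → arm 1.1 m, τ = 109.9 × 1.1 = 120.9 N·m counterclockwise.
Block: 28.3 × 9.81 = 277.6 N down at 2.01 m → arm 1.16 m, τ = 277.6 × 1.16 = 322 N·m counterclockwise.
Load: 51.9 × 9.81 = 509.1 N down at 0.813 m → arm 2.357 m, τ = 509.1 × 2.357 = 1200 N·m counterclockwise.
Net load moment about support B = 1643 N·m counterclockwise.
Reaction R at support A is upward at 0 m, arm 3.17 m → moment R × 3.17 clockwise.
Στ = 0 ⇒ R × 3.17 = 1643 ⇒ R = 518 N.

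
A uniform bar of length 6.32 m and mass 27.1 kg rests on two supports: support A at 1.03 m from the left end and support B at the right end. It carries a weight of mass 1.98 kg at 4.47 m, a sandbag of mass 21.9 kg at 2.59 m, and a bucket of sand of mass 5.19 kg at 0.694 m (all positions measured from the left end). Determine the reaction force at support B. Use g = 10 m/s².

R_B ≈ 183 N

Choose support A as the axis so its reaction then has zero moment arm.
Beam weight: 27.1 × 10 = 271 N down at 3.16 m → arm 2.13 m, τ = 271 × 2.13 = 577.2 N·m clockwise.
Weight: 1.98 × 10 = 19.8 N down at 4.47 m → arm 3.44 m, τ = 19.8 × 3.44 = 68.11 N·m clockwise.
Sandbag: 21.9 × 10 = 219 N down at 2.59 m → arm 1.56 m, τ = 219 × 1.56 = 341.6 N·m clockwise.
Bucket of sand: 5.19 × 10 = 51.9 N down at 0.694 m → arm 0.336 m, τ = 51.9 × 0.336 = 17.44 N·m counterclockwise.
Net load moment about support A = 969.5 N·m clockwise.
Reaction R at support B is upward at 6.32 m, arm 5.29 m → moment R × 5.29 counterclockwise.
For rotational equilibrium, R × 5.29 = 969.5, so R = 183 N.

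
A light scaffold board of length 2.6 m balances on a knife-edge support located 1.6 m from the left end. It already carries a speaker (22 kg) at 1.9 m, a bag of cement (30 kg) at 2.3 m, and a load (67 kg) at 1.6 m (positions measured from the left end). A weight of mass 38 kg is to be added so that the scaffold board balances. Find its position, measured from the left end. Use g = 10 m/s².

Take moments about the knife-edge support (at 1.6 m from the left end).
Speaker: 22 × 10 = 220 N down at 1.9 m → arm 0.3 m, τ = 220 × 0.3 = 66 N·m clockwise.
Bag of cement: 30 × 10 = 300 N down at 2.3 m → arm 0.7 m, τ = 300 × 0.7 = 210 N·m clockwise.
Load: acts at the knife-edge support, moment arm 0 → no torque.
Net moment of existing loads = 276 N·m clockwise.
The weight weighs 38 × 10 = 380 N and must supply an equal counterclockwise moment, so its lever arm about the knife-edge support is 276 / 380 = 0.726 m.
That puts it at 1.6 − 0.726 = 0.874 m from the left end.

x ≈ 0.874 m from the left end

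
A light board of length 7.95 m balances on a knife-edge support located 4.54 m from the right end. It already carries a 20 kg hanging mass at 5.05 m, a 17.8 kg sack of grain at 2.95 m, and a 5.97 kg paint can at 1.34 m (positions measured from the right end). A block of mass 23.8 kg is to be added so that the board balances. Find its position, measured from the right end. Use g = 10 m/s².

Choose the knife-edge support (at 4.54 m from the right end) as the axis so the support reaction has zero arm there.
Hanging mass: 20 × 10 = 200 N down at 5.05 m → arm 0.51 m, τ = 200 × 0.51 = 102 N·m counterclockwise.
Sack of grain: 17.8 × 10 = 178 N down at 2.95 m → arm 1.59 m, τ = 178 × 1.59 = 283 N·m clockwise.
Paint can: 5.97 × 10 = 59.7 N down at 1.34 m → arm 3.2 m, τ = 59.7 × 3.2 = 191 N·m clockwise.
Net moment of existing loads = 372 N·m clockwise.
The block weighs 23.8 × 10 = 238 N and must supply an equal counterclockwise moment, so its lever arm about the knife-edge support is 372 / 238 = 1.56 m.
That puts it at 4.54 + 1.56 = 6.1 m from the right end.

x ≈ 6.1 m from the right end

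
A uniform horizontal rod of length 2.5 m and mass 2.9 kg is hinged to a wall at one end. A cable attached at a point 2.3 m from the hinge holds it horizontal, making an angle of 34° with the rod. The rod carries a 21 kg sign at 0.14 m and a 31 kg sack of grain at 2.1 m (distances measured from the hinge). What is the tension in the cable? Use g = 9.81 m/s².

Taking torques about the hinge:
Beam weight: 2.9 × 9.81 = 28.45 N down at 1.25 m → arm 1.25 m, τ = 28.45 × 1.25 = 35.56 N·m clockwise.
Sign: 21 × 9.81 = 206 N down at 0.14 m → arm 0.14 m, τ = 206 × 0.14 = 28.84 N·m clockwise.
Sack of grain: 31 × 9.81 = 304.1 N down at 2.1 m → arm 2.1 m, τ = 304.1 × 2.1 = 638.6 N·m clockwise.
Total clockwise load moment = 703 N·m.
The cable tension T acts at 2.3 m; only its component perpendicular to the rod, T sinθ, produces torque. sin 34° = 0.5592.
For rotational equilibrium, T × 2.3 × 0.5592 = 703, so T = 703 / 1.286 = 547 N.

T ≈ 547 N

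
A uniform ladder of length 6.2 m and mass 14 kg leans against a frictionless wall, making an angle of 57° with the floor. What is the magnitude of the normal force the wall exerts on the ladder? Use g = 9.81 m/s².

About the foot of the ladder:
Ladder weight 14×9.81 = 137.3 N acts at 3.1 m along the ladder; its horizontal arm is 3.1·cos57° = 1.688 m → τ = 231.8 N·m clockwise.
Wall normal N acts horizontally at the top; its moment arm is the height L sinθ = 6.2·sin57° = 5.2 m, counterclockwise.
Στ = 0 ⇒ N × 5.2 = 231.8 ⇒ N = 44.6 N.

N_wall ≈ 44.6 N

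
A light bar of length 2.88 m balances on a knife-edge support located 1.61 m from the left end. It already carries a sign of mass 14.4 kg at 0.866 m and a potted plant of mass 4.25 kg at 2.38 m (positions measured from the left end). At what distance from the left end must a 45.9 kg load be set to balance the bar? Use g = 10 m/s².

Taking torques about the knife-edge support (at 1.61 m from the left end):
Sign: 14.4 × 10 = 144 N down at 0.866 m → arm 0.744 m, τ = 144 × 0.744 = 107.1 N·m counterclockwise.
Potted plant: 4.25 × 10 = 42.5 N down at 2.38 m → arm 0.77 m, τ = 42.5 × 0.77 = 32.73 N·m clockwise.
Net moment of existing loads = 74.37 N·m counterclockwise.
The load weighs 45.9 × 10 = 459 N and must supply an equal clockwise moment, so its lever arm about the knife-edge support is 74.37 / 459 = 0.162 m.
That puts it at 1.61 + 0.162 = 1.77 m from the left end.

x ≈ 1.77 m from the left end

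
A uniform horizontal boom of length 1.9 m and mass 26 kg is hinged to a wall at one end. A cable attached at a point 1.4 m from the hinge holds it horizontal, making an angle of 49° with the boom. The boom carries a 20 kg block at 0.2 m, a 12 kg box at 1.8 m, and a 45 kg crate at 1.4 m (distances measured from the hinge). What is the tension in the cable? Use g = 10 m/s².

Taking torques about the hinge:
Beam weight: 26 × 10 = 260 N down at 0.95 m → arm 0.95 m, τ = 260 × 0.95 = 247 N·m clockwise.
Block: 20 × 10 = 200 N down at 0.2 m → arm 0.2 m, τ = 200 × 0.2 = 40 N·m clockwise.
Box: 12 × 10 = 120 N down at 1.8 m → arm 1.8 m, τ = 120 × 1.8 = 216 N·m clockwise.
Crate: 45 × 10 = 450 N down at 1.4 m → arm 1.4 m, τ = 450 × 1.4 = 630 N·m clockwise.
Total clockwise load moment = 1133 N·m.
The cable tension T acts at 1.4 m; only its component perpendicular to the boom, T sinθ, produces torque. sin 49° = 0.7547.
Setting net torque to zero: T × 1.4 × 0.7547 = 1133 → T = 1133 / 1.057 = 1070 N.

T ≈ 1070 N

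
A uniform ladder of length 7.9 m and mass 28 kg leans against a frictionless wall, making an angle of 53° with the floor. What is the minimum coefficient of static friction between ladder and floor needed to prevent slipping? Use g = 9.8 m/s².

About the foot of the ladder:
Ladder weight 28×9.8 = 274.4 N acts at 3.95 m along the ladder; its horizontal arm is 3.95·cos53° = 2.377 m → τ = 652.2 N·m clockwise.
Wall normal N acts horizontally at the top; its moment arm is the height L sinθ = 7.9·sin53° = 6.309 m, counterclockwise.
Setting net torque to zero: N × 6.309 = 652.2 → N = 103.4 N.
ΣFx = 0 ⇒ f = N_wall = 103.4 N. ΣFy = 0 ⇒ N_floor = 274.4 N.
μ_min = f / N_floor = 103.4 / 274.4 = 0.377.

μ_min ≈ 0.377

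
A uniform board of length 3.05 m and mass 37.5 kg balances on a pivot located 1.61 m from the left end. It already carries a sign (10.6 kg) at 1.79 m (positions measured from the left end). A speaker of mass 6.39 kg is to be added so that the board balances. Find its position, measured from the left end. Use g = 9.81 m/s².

Take moments about the pivot (at 1.61 m from the left end).
Beam weight: 37.5 × 9.81 = 367.9 N down at 1.525 m → arm 0.085 m, τ = 367.9 × 0.085 = 31.27 N·m counterclockwise.
Sign: 10.6 × 9.81 = 104 N down at 1.79 m → arm 0.18 m, τ = 104 × 0.18 = 18.72 N·m clockwise.
Net moment of existing loads = 12.55 N·m counterclockwise.
The speaker weighs 6.39 × 9.81 = 62.69 N and must supply an equal clockwise moment, so its lever arm about the pivot is 12.55 / 62.69 = 0.2 m.
That puts it at 1.61 + 0.2 = 1.81 m from the left end.

x ≈ 1.81 m from the left end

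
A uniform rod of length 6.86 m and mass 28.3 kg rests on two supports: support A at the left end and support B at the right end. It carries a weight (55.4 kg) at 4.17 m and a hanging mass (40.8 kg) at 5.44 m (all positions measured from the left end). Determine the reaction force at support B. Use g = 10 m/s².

Sum moments about support A (its reaction then has zero moment arm).
Beam weight: 28.3 × 10 = 283 N down at 3.43 m → arm 3.43 m, τ = 283 × 3.43 = 970.7 N·m clockwise.
Weight: 55.4 × 10 = 554 N down at 4.17 m → arm 4.17 m, τ = 554 × 4.17 = 2310 N·m clockwise.
Hanging mass: 40.8 × 10 = 408 N down at 5.44 m → arm 5.44 m, τ = 408 × 5.44 = 2220 N·m clockwise.
Net load moment about support A = 5501 N·m clockwise.
Reaction R at support B is upward at 6.86 m, arm 6.86 m → moment R × 6.86 counterclockwise.
Στ = 0 ⇒ R × 6.86 = 5501 ⇒ R = 802 N.

R_B ≈ 802 N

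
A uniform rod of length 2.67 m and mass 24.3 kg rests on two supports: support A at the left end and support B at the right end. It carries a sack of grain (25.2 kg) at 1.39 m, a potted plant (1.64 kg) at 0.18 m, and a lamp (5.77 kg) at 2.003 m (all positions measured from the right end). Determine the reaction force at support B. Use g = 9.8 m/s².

Choose support A as the axis so its reaction then has zero moment arm.
Beam weight: 24.3 × 9.8 = 238.1 N down at 1.335 m → arm 1.335 m, τ = 238.1 × 1.335 = 317.9 N·m clockwise.
Sack of grain: 25.2 × 9.8 = 247 N down at 1.39 m → arm 1.28 m, τ = 247 × 1.28 = 316.2 N·m clockwise.
Potted plant: 1.64 × 9.8 = 16.07 N down at 0.18 m → arm 2.49 m, τ = 16.07 × 2.49 = 40.01 N·m clockwise.
Lamp: 5.77 × 9.8 = 56.55 N down at 2.003 m → arm 0.667 m, τ = 56.55 × 0.667 = 37.72 N·m clockwise.
Net load moment about support A = 711.8 N·m clockwise.
Reaction R at support B is upward at 0 m, arm 2.67 m → moment R × 2.67 counterclockwise.
Στ = 0 ⇒ R × 2.67 = 711.8 ⇒ R = 267 N.

R_B ≈ 267 N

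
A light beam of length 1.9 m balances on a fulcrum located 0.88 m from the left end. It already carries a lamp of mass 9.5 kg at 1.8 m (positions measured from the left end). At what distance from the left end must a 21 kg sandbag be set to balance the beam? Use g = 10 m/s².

Take moments about the fulcrum (at 0.88 m from the left end).
Lamp: 9.5 × 10 = 95 N down at 1.8 m → arm 0.92 m, τ = 95 × 0.92 = 87.4 N·m clockwise.
Net moment of existing loads = 87.4 N·m clockwise.
The sandbag weighs 21 × 10 = 210 N and must supply an equal counterclockwise moment, so its lever arm about the fulcrum is 87.4 / 210 = 0.416 m.
That puts it at 0.88 − 0.416 = 0.464 m from the left end.

x ≈ 0.464 m from the left end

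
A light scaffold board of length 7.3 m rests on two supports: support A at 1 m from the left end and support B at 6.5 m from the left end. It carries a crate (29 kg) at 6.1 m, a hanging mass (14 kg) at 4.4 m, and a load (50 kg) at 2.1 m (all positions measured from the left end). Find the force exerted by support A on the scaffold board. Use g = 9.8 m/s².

Taking torques about support B:
Crate: 29 × 9.8 = 284.2 N down at 6.1 m → arm 0.4 m, τ = 284.2 × 0.4 = 113.7 N·m counterclockwise.
Hanging mass: 14 × 9.8 = 137.2 N down at 4.4 m → arm 2.1 m, τ = 137.2 × 2.1 = 288.1 N·m counterclockwise.
Load: 50 × 9.8 = 490 N down at 2.1 m → arm 4.4 m, τ = 490 × 4.4 = 2156 N·m counterclockwise.
Net load moment about support B = 2558 N·m counterclockwise.
Reaction R at support A is upward at 1 m, arm 5.5 m → moment R × 5.5 clockwise.
Balancing moments: R × 5.5 = 2558, giving R = 465 N.

R_A ≈ 465 N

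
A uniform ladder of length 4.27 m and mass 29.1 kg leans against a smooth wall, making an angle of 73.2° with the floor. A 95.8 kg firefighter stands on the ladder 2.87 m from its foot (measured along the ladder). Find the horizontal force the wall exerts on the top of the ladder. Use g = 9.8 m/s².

About the foot of the ladder:
Ladder weight 29.1×9.8 = 285.2 N acts at 2.135 m along the ladder; its horizontal arm is 2.135·cos73.2° = 0.6171 m → τ = 176 N·m clockwise.
Firefighter: 95.8×9.8 = 938.8 N at 2.87 m → arm 0.8295 m → τ = 778.7 N·m clockwise.
Wall normal N acts horizontally at the top; its moment arm is the height L sinθ = 4.27·sin73.2° = 4.088 m, counterclockwise.
Setting net torque to zero: N × 4.088 = 954.7 → N = 234 N.

N_wall ≈ 234 N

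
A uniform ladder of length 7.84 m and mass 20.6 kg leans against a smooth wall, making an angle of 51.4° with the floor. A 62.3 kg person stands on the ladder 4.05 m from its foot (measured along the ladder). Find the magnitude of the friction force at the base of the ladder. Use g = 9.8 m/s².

f ≈ 332 N

Choose the foot of the ladder as the axis so the floor normal and friction both act there and drop out.
Ladder weight 20.6×9.8 = 201.9 N acts at 3.92 m along the ladder; its horizontal arm is 3.92·cos51.4° = 2.446 m → τ = 493.8 N·m clockwise.
Person: 62.3×9.8 = 610.5 N at 4.05 m → arm 2.527 m → τ = 1543 N·m clockwise.
Wall normal N acts horizontally at the top; its moment arm is the height L sinθ = 7.84·sin51.4° = 6.127 m, counterclockwise.
Setting net torque to zero: N × 6.127 = 2037 → N = 332 N.
ΣFx = 0: friction at the foot balances the wall's push, so f = N_wall = 332 N.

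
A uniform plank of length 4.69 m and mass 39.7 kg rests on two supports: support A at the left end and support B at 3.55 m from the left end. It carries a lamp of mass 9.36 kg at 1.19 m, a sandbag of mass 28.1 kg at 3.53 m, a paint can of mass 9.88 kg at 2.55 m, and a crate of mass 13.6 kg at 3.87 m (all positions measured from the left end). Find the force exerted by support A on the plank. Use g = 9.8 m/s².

R_A ≈ 210 N

Sum moments about support B (its reaction then has zero moment arm).
Beam weight: 39.7 × 9.8 = 389.1 N down at 2.345 m → arm 1.205 m, τ = 389.1 × 1.205 = 468.9 N·m counterclockwise.
Lamp: 9.36 × 9.8 = 91.73 N down at 1.19 m → arm 2.36 m, τ = 91.73 × 2.36 = 216.5 N·m counterclockwise.
Sandbag: 28.1 × 9.8 = 275.4 N down at 3.53 m → arm 0.02 m, τ = 275.4 × 0.02 = 5.508 N·m counterclockwise.
Paint can: 9.88 × 9.8 = 96.82 N down at 2.55 m → arm 1 m, τ = 96.82 × 1 = 96.82 N·m counterclockwise.
Crate: 13.6 × 9.8 = 133.3 N down at 3.87 m → arm 0.32 m, τ = 133.3 × 0.32 = 42.66 N·m clockwise.
Net load moment about support B = 745.1 N·m counterclockwise.
Reaction R at support A is upward at 0 m, arm 3.55 m → moment R × 3.55 clockwise.
For rotational equilibrium, R × 3.55 = 745.1, so R = 210 N.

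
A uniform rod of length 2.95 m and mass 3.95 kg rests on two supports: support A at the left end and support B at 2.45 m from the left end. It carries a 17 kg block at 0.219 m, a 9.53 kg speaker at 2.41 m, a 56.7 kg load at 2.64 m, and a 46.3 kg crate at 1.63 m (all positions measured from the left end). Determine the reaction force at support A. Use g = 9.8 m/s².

About support B:
Beam weight: 3.95 × 9.8 = 38.71 N down at 1.475 m → arm 0.975 m, τ = 38.71 × 0.975 = 37.74 N·m counterclockwise.
Block: 17 × 9.8 = 166.6 N down at 0.219 m → arm 2.231 m, τ = 166.6 × 2.231 = 371.7 N·m counterclockwise.
Speaker: 9.53 × 9.8 = 93.39 N down at 2.41 m → arm 0.04 m, τ = 93.39 × 0.04 = 3.736 N·m counterclockwise.
Load: 56.7 × 9.8 = 555.7 N down at 2.64 m → arm 0.19 m, τ = 555.7 × 0.19 = 105.6 N·m clockwise.
Crate: 46.3 × 9.8 = 453.7 N down at 1.63 m → arm 0.82 m, τ = 453.7 × 0.82 = 372 N·m counterclockwise.
Net load moment about support B = 679.6 N·m counterclockwise.
Reaction R at support A is upward at 0 m, arm 2.45 m → moment R × 2.45 clockwise.
Balancing moments: R × 2.45 = 679.6, giving R = 277 N.

R_A ≈ 277 N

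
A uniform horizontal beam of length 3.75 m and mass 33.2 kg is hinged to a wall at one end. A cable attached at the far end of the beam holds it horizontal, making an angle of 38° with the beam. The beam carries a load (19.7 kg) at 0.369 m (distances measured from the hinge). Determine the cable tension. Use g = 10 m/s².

About the hinge:
Beam weight: 33.2 × 10 = 332 N down at 1.875 m → arm 1.875 m, τ = 332 × 1.875 = 622.5 N·m clockwise.
Load: 19.7 × 10 = 197 N down at 0.369 m → arm 0.369 m, τ = 197 × 0.369 = 72.69 N·m clockwise.
Total clockwise load moment = 695.2 N·m.
The cable tension T acts at 3.75 m; only its component perpendicular to the beam, T sinθ, produces torque. sin 38° = 0.6157.
For rotational equilibrium, T × 3.75 × 0.6157 = 695.2, so T = 695.2 / 2.309 = 301 N.

T ≈ 301 N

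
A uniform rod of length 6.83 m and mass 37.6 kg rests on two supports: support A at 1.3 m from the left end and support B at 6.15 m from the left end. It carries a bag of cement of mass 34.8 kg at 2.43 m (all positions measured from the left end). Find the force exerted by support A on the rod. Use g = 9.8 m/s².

R_A ≈ 469 N

Taking torques about support B:
Beam weight: 37.6 × 9.8 = 368.5 N down at 3.415 m → arm 2.735 m, τ = 368.5 × 2.735 = 1008 N·m counterclockwise.
Bag of cement: 34.8 × 9.8 = 341 N down at 2.43 m → arm 3.72 m, τ = 341 × 3.72 = 1269 N·m counterclockwise.
Net load moment about support B = 2277 N·m counterclockwise.
Reaction R at support A is upward at 1.3 m, arm 4.85 m → moment R × 4.85 clockwise.
Balancing moments: R × 4.85 = 2277, giving R = 469 N.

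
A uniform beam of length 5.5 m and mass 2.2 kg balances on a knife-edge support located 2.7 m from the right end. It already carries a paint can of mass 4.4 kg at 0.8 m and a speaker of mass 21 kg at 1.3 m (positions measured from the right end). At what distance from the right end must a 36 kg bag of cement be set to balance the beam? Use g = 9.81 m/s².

x ≈ 3.75 m from the right end

About the knife-edge support (at 2.7 m from the right end):
Beam weight: 2.2 × 9.81 = 21.58 N down at 2.75 m → arm 0.05 m, τ = 21.58 × 0.05 = 1.079 N·m counterclockwise.
Paint can: 4.4 × 9.81 = 43.16 N down at 0.8 m → arm 1.9 m, τ = 43.16 × 1.9 = 82 N·m clockwise.
Speaker: 21 × 9.81 = 206 N down at 1.3 m → arm 1.4 m, τ = 206 × 1.4 = 288.4 N·m clockwise.
Net moment of existing loads = 369.3 N·m clockwise.
The bag of cement weighs 36 × 9.81 = 353.2 N and must supply an equal counterclockwise moment, so its lever arm about the knife-edge support is 369.3 / 353.2 = 1.05 m.
That puts it at 2.7 + 1.05 = 3.75 m from the right end.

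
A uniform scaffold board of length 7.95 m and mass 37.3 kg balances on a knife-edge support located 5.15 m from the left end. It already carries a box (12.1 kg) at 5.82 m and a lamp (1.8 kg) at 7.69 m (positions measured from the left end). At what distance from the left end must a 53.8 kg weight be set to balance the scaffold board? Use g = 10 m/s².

Choose the knife-edge support (at 5.15 m from the left end) as the axis so the support reaction has zero arm there.
Beam weight: 37.3 × 10 = 373 N down at 3.975 m → arm 1.175 m, τ = 373 × 1.175 = 438.3 N·m counterclockwise.
Box: 12.1 × 10 = 121 N down at 5.82 m → arm 0.67 m, τ = 121 × 0.67 = 81.07 N·m clockwise.
Lamp: 1.8 × 10 = 18 N down at 7.69 m → arm 2.54 m, τ = 18 × 2.54 = 45.72 N·m clockwise.
Net moment of existing loads = 311.5 N·m counterclockwise.
The weight weighs 53.8 × 10 = 538 N and must supply an equal clockwise moment, so its lever arm about the knife-edge support is 311.5 / 538 = 0.579 m.
That puts it at 5.15 + 0.579 = 5.73 m from the left end.

x ≈ 5.73 m from the left end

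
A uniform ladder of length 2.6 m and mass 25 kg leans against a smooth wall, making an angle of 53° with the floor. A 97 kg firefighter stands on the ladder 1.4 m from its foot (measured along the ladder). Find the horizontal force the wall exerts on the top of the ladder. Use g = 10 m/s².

N_wall ≈ 488 N

Choose the foot of the ladder as the axis so the floor normal and friction both act there and drop out.
Ladder weight 25×10 = 250 N acts at 1.3 m along the ladder; its horizontal arm is 1.3·cos53° = 0.7824 m → τ = 195.6 N·m clockwise.
Firefighter: 97×10 = 970 N at 1.4 m → arm 0.8425 m → τ = 817.2 N·m clockwise.
Wall normal N acts horizontally at the top; its moment arm is the height L sinθ = 2.6·sin53° = 2.076 m, counterclockwise.
Στ = 0 ⇒ N × 2.076 = 1013 ⇒ N = 488 N.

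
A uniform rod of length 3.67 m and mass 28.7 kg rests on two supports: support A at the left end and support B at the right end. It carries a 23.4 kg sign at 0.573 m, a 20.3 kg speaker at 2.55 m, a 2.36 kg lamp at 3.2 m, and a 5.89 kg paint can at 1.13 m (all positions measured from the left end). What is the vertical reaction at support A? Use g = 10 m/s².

R_A ≈ 447 N

Choose support B as the axis so its reaction then has zero moment arm.
Beam weight: 28.7 × 10 = 287 N down at 1.835 m → arm 1.835 m, τ = 287 × 1.835 = 526.6 N·m counterclockwise.
Sign: 23.4 × 10 = 234 N down at 0.573 m → arm 3.097 m, τ = 234 × 3.097 = 724.7 N·m counterclockwise.
Speaker: 20.3 × 10 = 203 N down at 2.55 m → arm 1.12 m, τ = 203 × 1.12 = 227.4 N·m counterclockwise.
Lamp: 2.36 × 10 = 23.6 N down at 3.2 m → arm 0.47 m, τ = 23.6 × 0.47 = 11.09 N·m counterclockwise.
Paint can: 5.89 × 10 = 58.9 N down at 1.13 m → arm 2.54 m, τ = 58.9 × 2.54 = 149.6 N·m counterclockwise.
Net load moment about support B = 1639 N·m counterclockwise.
Reaction R at support A is upward at 0 m, arm 3.67 m → moment R × 3.67 clockwise.
Setting net torque to zero: R × 3.67 = 1639 → R = 447 N.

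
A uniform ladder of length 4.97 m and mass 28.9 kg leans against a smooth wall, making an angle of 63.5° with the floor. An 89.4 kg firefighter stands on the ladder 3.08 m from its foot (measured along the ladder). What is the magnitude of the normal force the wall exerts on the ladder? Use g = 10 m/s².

About the foot of the ladder:
Ladder weight 28.9×10 = 289 N acts at 2.485 m along the ladder; its horizontal arm is 2.485·cos63.5° = 1.109 m → τ = 320.5 N·m clockwise.
Firefighter: 89.4×10 = 894 N at 3.08 m → arm 1.374 m → τ = 1228 N·m clockwise.
Wall normal N acts horizontally at the top; its moment arm is the height L sinθ = 4.97·sin63.5° = 4.448 m, counterclockwise.
For rotational equilibrium, N × 4.448 = 1548, so N = 348 N.

N_wall ≈ 348 N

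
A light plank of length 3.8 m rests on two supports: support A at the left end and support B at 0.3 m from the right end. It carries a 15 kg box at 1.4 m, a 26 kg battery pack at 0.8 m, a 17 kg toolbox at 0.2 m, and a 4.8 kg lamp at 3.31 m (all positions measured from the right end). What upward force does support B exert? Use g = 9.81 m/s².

About support A:
Box: 15 × 9.81 = 147.2 N down at 1.4 m → arm 2.4 m, τ = 147.2 × 2.4 = 353.3 N·m clockwise.
Battery pack: 26 × 9.81 = 255.1 N down at 0.8 m → arm 3 m, τ = 255.1 × 3 = 765.3 N·m clockwise.
Toolbox: 17 × 9.81 = 166.8 N down at 0.2 m → arm 3.6 m, τ = 166.8 × 3.6 = 600.5 N·m clockwise.
Lamp: 4.8 × 9.81 = 47.09 N down at 3.31 m → arm 0.49 m, τ = 47.09 × 0.49 = 23.07 N·m clockwise.
Net load moment about support A = 1742 N·m clockwise.
Reaction R at support B is upward at 0.3 m, arm 3.5 m → moment R × 3.5 counterclockwise.
Setting net torque to zero: R × 3.5 = 1742 → R = 498 N.

R_B ≈ 498 N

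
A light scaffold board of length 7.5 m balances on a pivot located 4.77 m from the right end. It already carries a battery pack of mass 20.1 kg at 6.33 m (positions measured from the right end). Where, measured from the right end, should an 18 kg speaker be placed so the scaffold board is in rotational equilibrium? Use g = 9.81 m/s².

Choose the pivot (at 4.77 m from the right end) as the axis so the support reaction has zero arm there.
Battery pack: 20.1 × 9.81 = 197.2 N down at 6.33 m → arm 1.56 m, τ = 197.2 × 1.56 = 307.6 N·m counterclockwise.
Net moment of existing loads = 307.6 N·m counterclockwise.
The speaker weighs 18 × 9.81 = 176.6 N and must supply an equal clockwise moment, so its lever arm about the pivot is 307.6 / 176.6 = 1.74 m.
That puts it at 4.77 − 1.74 = 3.03 m from the right end.

x ≈ 3.03 m from the right end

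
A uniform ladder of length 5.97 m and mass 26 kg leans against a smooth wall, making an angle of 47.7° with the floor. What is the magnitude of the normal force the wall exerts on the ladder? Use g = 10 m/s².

Taking torques about the foot of the ladder:
Ladder weight 26×10 = 260 N acts at 2.985 m along the ladder; its horizontal arm is 2.985·cos47.7° = 2.009 m → τ = 522.3 N·m clockwise.
Wall normal N acts horizontally at the top; its moment arm is the height L sinθ = 5.97·sin47.7° = 4.416 m, counterclockwise.
Στ = 0 ⇒ N × 4.416 = 522.3 ⇒ N = 118 N.

N_wall ≈ 118 N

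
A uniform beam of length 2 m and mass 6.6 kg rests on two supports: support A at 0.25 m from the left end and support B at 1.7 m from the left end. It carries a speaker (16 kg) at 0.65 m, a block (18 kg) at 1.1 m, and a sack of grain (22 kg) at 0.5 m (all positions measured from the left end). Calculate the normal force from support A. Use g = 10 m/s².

Take moments about support B.
Beam weight: 6.6 × 10 = 66 N down at 1 m → arm 0.7 m, τ = 66 × 0.7 = 46.2 N·m counterclockwise.
Speaker: 16 × 10 = 160 N down at 0.65 m → arm 1.05 m, τ = 160 × 1.05 = 168 N·m counterclockwise.
Block: 18 × 10 = 180 N down at 1.1 m → arm 0.6 m, τ = 180 × 0.6 = 108 N·m counterclockwise.
Sack of grain: 22 × 10 = 220 N down at 0.5 m → arm 1.2 m, τ = 220 × 1.2 = 264 N·m counterclockwise.
Net load moment about support B = 586.2 N·m counterclockwise.
Reaction R at support A is upward at 0.25 m, arm 1.45 m → moment R × 1.45 clockwise.
For rotational equilibrium, R × 1.45 = 586.2, so R = 404 N.

R_A ≈ 404 N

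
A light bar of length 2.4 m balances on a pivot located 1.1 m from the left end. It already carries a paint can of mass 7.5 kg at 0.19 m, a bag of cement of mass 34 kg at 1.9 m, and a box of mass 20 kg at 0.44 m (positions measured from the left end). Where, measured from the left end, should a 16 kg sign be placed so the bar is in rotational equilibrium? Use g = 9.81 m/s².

Take moments about the pivot (at 1.1 m from the left end).
Paint can: 7.5 × 9.81 = 73.58 N down at 0.19 m → arm 0.91 m, τ = 73.58 × 0.91 = 66.96 N·m counterclockwise.
Bag of cement: 34 × 9.81 = 333.5 N down at 1.9 m → arm 0.8 m, τ = 333.5 × 0.8 = 266.8 N·m clockwise.
Box: 20 × 9.81 = 196.2 N down at 0.44 m → arm 0.66 m, τ = 196.2 × 0.66 = 129.5 N·m counterclockwise.
Net moment of existing loads = 70.34 N·m clockwise.
The sign weighs 16 × 9.81 = 157 N and must supply an equal counterclockwise moment, so its lever arm about the pivot is 70.34 / 157 = 0.448 m.
That puts it at 1.1 − 0.448 = 0.652 m from the left end.

x ≈ 0.652 m from the left end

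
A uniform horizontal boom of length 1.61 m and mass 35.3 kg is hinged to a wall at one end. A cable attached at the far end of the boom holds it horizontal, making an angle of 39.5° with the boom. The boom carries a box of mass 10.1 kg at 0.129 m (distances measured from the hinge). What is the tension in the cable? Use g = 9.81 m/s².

Take moments about the hinge.
Beam weight: 35.3 × 9.81 = 346.3 N down at 0.805 m → arm 0.805 m, τ = 346.3 × 0.805 = 278.8 N·m clockwise.
Box: 10.1 × 9.81 = 99.08 N down at 0.129 m → arm 0.129 m, τ = 99.08 × 0.129 = 12.78 N·m clockwise.
Total clockwise load moment = 291.6 N·m.
The cable tension T acts at 1.61 m; only its component perpendicular to the boom, T sinθ, produces torque. sin 39.5° = 0.6361.
Στ = 0 ⇒ T × 1.61 × 0.6361 = 291.6 ⇒ T = 291.6 / 1.024 = 285 N.

T ≈ 285 N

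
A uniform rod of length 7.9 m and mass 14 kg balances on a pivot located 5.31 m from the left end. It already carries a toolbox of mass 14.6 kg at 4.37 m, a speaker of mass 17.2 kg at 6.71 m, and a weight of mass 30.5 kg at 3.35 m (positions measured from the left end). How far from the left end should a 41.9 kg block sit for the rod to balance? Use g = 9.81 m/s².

Choose the pivot (at 5.31 m from the left end) as the axis so the support reaction has zero arm there.
Beam weight: 14 × 9.81 = 137.3 N down at 3.95 m → arm 1.36 m, τ = 137.3 × 1.36 = 186.7 N·m counterclockwise.
Toolbox: 14.6 × 9.81 = 143.2 N down at 4.37 m → arm 0.94 m, τ = 143.2 × 0.94 = 134.6 N·m counterclockwise.
Speaker: 17.2 × 9.81 = 168.7 N down at 6.71 m → arm 1.4 m, τ = 168.7 × 1.4 = 236.2 N·m clockwise.
Weight: 30.5 × 9.81 = 299.2 N down at 3.35 m → arm 1.96 m, τ = 299.2 × 1.96 = 586.4 N·m counterclockwise.
Net moment of existing loads = 671.5 N·m counterclockwise.
The block weighs 41.9 × 9.81 = 411 N and must supply an equal clockwise moment, so its lever arm about the pivot is 671.5 / 411 = 1.63 m.
That puts it at 5.31 + 1.63 = 6.94 m from the left end.

x ≈ 6.94 m from the left end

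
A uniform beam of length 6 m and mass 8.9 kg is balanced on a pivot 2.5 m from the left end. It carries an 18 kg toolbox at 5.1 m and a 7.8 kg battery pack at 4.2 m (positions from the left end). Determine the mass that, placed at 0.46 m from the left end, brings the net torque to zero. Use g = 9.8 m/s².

m ≈ 31.6 kg

Taking torques about the pivot (at 2.5 m from the left end):
Beam weight: 8.9 × 9.8 = 87.22 N down at 3 m → arm 0.5 m, τ = 87.22 × 0.5 = 43.61 N·m clockwise.
Toolbox: 18 × 9.8 = 176.4 N down at 5.1 m → arm 2.6 m, τ = 176.4 × 2.6 = 458.6 N·m clockwise.
Battery pack: 7.8 × 9.8 = 76.44 N down at 4.2 m → arm 1.7 m, τ = 76.44 × 1.7 = 129.9 N·m clockwise.
Net moment of known loads = 632.1 N·m clockwise.
An unknown mass m at 0.46 m has arm 2.04 m; its moment is m·g·2.04 counterclockwise.
For rotational equilibrium, m × 9.8 × 2.04 = 632.1, so m = 632.1 / (9.8 × 2.04) = 31.6 kg.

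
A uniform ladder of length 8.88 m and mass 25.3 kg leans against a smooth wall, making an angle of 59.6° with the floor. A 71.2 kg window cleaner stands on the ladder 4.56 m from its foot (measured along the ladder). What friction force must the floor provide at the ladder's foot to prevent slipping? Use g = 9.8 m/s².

f ≈ 283 N

Choose the foot of the ladder as the axis so the floor normal and friction both act there and drop out.
Ladder weight 25.3×9.8 = 247.9 N acts at 4.44 m along the ladder; its horizontal arm is 4.44·cos59.6° = 2.247 m → τ = 557 N·m clockwise.
Window cleaner: 71.2×9.8 = 697.8 N at 4.56 m → arm 2.308 m → τ = 1611 N·m clockwise.
Wall normal N acts horizontally at the top; its moment arm is the height L sinθ = 8.88·sin59.6° = 7.659 m, counterclockwise.
Setting net torque to zero: N × 7.659 = 2168 → N = 283 N.
ΣFx = 0: friction at the foot balances the wall's push, so f = N_wall = 283 N.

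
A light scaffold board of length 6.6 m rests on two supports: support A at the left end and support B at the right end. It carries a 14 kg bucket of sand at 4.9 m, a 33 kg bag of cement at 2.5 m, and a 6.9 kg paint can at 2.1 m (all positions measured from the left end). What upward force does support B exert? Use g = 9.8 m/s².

R_B ≈ 246 N

Taking torques about support A:
Bucket of sand: 14 × 9.8 = 137.2 N down at 4.9 m → arm 4.9 m, τ = 137.2 × 4.9 = 672.3 N·m clockwise.
Bag of cement: 33 × 9.8 = 323.4 N down at 2.5 m → arm 2.5 m, τ = 323.4 × 2.5 = 808.5 N·m clockwise.
Paint can: 6.9 × 9.8 = 67.62 N down at 2.1 m → arm 2.1 m, τ = 67.62 × 2.1 = 142 N·m clockwise.
Net load moment about support A = 1623 N·m clockwise.
Reaction R at support B is upward at 6.6 m, arm 6.6 m → moment R × 6.6 counterclockwise.
Setting net torque to zero: R × 6.6 = 1623 → R = 246 N.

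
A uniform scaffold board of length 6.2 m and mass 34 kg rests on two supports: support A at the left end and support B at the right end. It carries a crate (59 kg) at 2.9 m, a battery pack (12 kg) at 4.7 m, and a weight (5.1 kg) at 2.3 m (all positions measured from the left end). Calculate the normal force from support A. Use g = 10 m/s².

Sum moments about support B (its reaction then has zero moment arm).
Beam weight: 34 × 10 = 340 N down at 3.1 m → arm 3.1 m, τ = 340 × 3.1 = 1054 N·m counterclockwise.
Crate: 59 × 10 = 590 N down at 2.9 m → arm 3.3 m, τ = 590 × 3.3 = 1947 N·m counterclockwise.
Battery pack: 12 × 10 = 120 N down at 4.7 m → arm 1.5 m, τ = 120 × 1.5 = 180 N·m counterclockwise.
Weight: 5.1 × 10 = 51 N down at 2.3 m → arm 3.9 m, τ = 51 × 3.9 = 198.9 N·m counterclockwise.
Net load moment about support B = 3380 N·m counterclockwise.
Reaction R at support A is upward at 0 m, arm 6.2 m → moment R × 6.2 clockwise.
Setting net torque to zero: R × 6.2 = 3380 → R = 545 N.

R_A ≈ 545 N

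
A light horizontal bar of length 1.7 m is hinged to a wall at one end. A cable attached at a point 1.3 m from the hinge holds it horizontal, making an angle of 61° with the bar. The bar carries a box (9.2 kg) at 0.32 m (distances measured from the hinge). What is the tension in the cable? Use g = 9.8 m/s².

T ≈ 25.4 N

Take moments about the hinge.
Box: 9.2 × 9.8 = 90.16 N down at 0.32 m → arm 0.32 m, τ = 90.16 × 0.32 = 28.85 N·m clockwise.
Total clockwise load moment = 28.85 N·m.
The cable tension T acts at 1.3 m; only its component perpendicular to the bar, T sinθ, produces torque. sin 61° = 0.8746.
Balancing moments: T × 1.3 × 0.8746 = 28.85, giving T = 28.85 / 1.137 = 25.4 N.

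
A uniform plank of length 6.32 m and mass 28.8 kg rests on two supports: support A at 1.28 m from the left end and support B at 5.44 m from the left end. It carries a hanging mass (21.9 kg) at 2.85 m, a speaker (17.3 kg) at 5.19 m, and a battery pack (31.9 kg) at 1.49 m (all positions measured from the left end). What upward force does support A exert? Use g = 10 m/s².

Sum moments about support B (its reaction then has zero moment arm).
Beam weight: 28.8 × 10 = 288 N down at 3.16 m → arm 2.28 m, τ = 288 × 2.28 = 656.6 N·m counterclockwise.
Hanging mass: 21.9 × 10 = 219 N down at 2.85 m → arm 2.59 m, τ = 219 × 2.59 = 567.2 N·m counterclockwise.
Speaker: 17.3 × 10 = 173 N down at 5.19 m → arm 0.25 m, τ = 173 × 0.25 = 43.25 N·m counterclockwise.
Battery pack: 31.9 × 10 = 319 N down at 1.49 m → arm 3.95 m, τ = 319 × 3.95 = 1260 N·m counterclockwise.
Net load moment about support B = 2527 N·m counterclockwise.
Reaction R at support A is upward at 1.28 m, arm 4.16 m → moment R × 4.16 clockwise.
Balancing moments: R × 4.16 = 2527, giving R = 607 N.

R_A ≈ 607 N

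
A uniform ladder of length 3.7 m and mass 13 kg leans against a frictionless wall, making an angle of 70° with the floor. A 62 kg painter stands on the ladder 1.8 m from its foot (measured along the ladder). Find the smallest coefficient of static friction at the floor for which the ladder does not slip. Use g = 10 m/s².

μ_min ≈ 0.178

Sum moments about the foot of the ladder (the floor normal and friction both act there and drop out).
Ladder weight 13×10 = 130 N acts at 1.85 m along the ladder; its horizontal arm is 1.85·cos70° = 0.6327 m → τ = 82.25 N·m clockwise.
Painter: 62×10 = 620 N at 1.8 m → arm 0.6156 m → τ = 381.7 N·m clockwise.
Wall normal N acts horizontally at the top; its moment arm is the height L sinθ = 3.7·sin70° = 3.477 m, counterclockwise.
For rotational equilibrium, N × 3.477 = 463.9, so N = 133.4 N.
ΣFx = 0 ⇒ f = N_wall = 133.4 N. ΣFy = 0 ⇒ N_floor = 750 N.
μ_min = f / N_floor = 133.4 / 750 = 0.178.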